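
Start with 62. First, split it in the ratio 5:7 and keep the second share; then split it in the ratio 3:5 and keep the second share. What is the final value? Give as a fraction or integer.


Start with 62.
Step 1: Split 5:7, second share = 62 * 7/12 = 217/6
Step 2: Split 3:5, second share = 217/6 * 5/8 = 1085/48
Final result = 1085/48

1085/48


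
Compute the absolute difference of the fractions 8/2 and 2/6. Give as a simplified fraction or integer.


Simplify: 8/2 = 4 and 2/6 = 1/3
Find common denominator: LCD = 3
Convert: 12/3 and 1/3
Difference = |12 - 1|/3 = 11/3
Simplified = 11/3

11/3


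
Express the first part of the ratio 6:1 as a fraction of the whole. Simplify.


Total parts = 6 + 1 = 7
First part fraction = 6/7
Simplify: 6/7 = 6/7

6/7


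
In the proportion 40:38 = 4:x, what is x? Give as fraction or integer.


Setting up: 40/38 = 4/x
Cross multiply: 40 * x = 38 * 4
40x = 152
x = 152/40
x = 19/5

19/5


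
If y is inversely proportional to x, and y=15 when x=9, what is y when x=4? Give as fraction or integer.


Inverse proportion: y = k/x
Find k: k = 9 * 15 = 135
Compute y at x=4: y = 135/4
y = 135/4

135/4


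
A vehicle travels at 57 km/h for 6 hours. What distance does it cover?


Using distance = speed * time
Speed = 57 km/h
Time = 6 hours
Distance = 57 * 6
= 342 km

342


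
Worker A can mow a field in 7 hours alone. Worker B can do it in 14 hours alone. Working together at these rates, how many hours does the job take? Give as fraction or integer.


Rate of A = 1/7 job per hour
Rate of B = 1/14 job per hour
Combined rate = 1/7 + 1/14
Find common denominator: (14 + 7)/(7*14) = 21/98
Combined rate = 3/14 job per hour
Time together = 1 / (3/14) = 14/3 hours

14/3


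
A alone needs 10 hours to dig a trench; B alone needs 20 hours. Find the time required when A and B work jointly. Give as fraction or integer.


Rate of A = 1/10 job per hour
Rate of B = 1/20 job per hour
Combined rate = 1/10 + 1/20
Find common denominator: (20 + 10)/(10*20) = 30/200
Combined rate = 3/20 job per hour
Time together = 1 / (3/20) = 20/3 hours

20/3


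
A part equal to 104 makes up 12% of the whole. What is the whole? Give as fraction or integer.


Given: 104 is 12% of the whole
Set up: 104 = 12/100 * whole
whole = 104 * 100 / 12
whole = 10400 / 12
whole = 2600/3

2600/3


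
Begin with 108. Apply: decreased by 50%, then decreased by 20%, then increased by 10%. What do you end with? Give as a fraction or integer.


Start: 108
Step 1: decrease by 50% => multiply by 50/100
  108 * 50/100 = 54
Step 2: decrease by 20% => multiply by 80/100
  54 * 80/100 = 216/5
Step 3: increase by 10% => multiply by 110/100
  216/5 * 110/100 = 1188/25
Final value = 1188/25

1188/25


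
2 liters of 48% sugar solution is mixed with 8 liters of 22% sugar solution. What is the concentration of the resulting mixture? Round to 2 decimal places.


Solute in mixture 1 = 48% of 2 L = 2*48/100 = 24/25 L
Solute in mixture 2 = 22% of 8 L = 8*22/100 = 44/25 L
Total solute = 24/25 + 44/25 = 68/25 L
Total volume = 2 + 8 = 10 L
Final concentration = 68/25/10 * 100 = 27.20%

27.20


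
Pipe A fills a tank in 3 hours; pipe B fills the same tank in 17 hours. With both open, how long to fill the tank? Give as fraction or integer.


Rate of A = 1/3 job per hour
Rate of B = 1/17 job per hour
Combined rate = 1/3 + 1/17
Find common denominator: (17 + 3)/(3*17) = 20/51
Combined rate = 20/51 job per hour
Time together = 1 / (20/51) = 51/20 hours

51/20


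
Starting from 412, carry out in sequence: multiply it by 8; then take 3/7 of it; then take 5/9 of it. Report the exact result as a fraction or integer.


Start with 412.
Step 1: Multiply by 8: 412 * 8 = 3296
Step 2: Take 3/7: 3296 * 3/7 = 9888/7
Step 3: Take 5/9: 9888/7 * 5/9 = 16480/21
Final result = 16480/21

16480/21


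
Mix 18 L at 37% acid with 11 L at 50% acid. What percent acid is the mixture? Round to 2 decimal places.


Solute in mixture 1 = 37% of 18 L = 18*37/100 = 333/50 L
Solute in mixture 2 = 50% of 11 L = 11*50/100 = 11/2 L
Total solute = 333/50 + 11/2 = 304/25 L
Total volume = 18 + 11 = 29 L
Final concentration = 304/25/29 * 100 = 41.93%

41.93


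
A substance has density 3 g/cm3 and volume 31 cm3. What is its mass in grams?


Using mass = density * volume
Density = 3 g/cm3
Volume = 31 cm3
Mass = 3 * 31
= 93 g

93


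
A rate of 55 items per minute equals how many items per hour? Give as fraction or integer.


Converting from per minute to per hour
Rate = 55 items per minute
Multiply by 60: 55 * 60
= 3300 items per hour

3300


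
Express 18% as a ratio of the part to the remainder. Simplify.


Part = 18%, Remainder = 82%
Ratio = 18:82
GCD(18, 82) = 2
Simplify: 9:41 = 9:41

9:41


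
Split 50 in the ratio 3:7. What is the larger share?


Total parts = 3 + 7 = 10
Value per part = 50 / 10 = 5
First share = 3 * 5 = 15
Second share = 7 * 5 = 35
Larger share = 35

35


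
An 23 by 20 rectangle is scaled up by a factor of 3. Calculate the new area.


Original dimensions: 23 x 20
Enlargement factor = 3
New width = 23 * 3 = 69
New height = 20 * 3 = 60
New area = 69 * 60 = 4140

4140


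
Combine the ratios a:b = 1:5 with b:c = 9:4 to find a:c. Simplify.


Given a:b = 1:5 and b:c = 9:4
Make b consistent. Multiply first ratio by 9: a:b = 9:45
Multiply second ratio by 5: b:c = 45:20
Now b = 45 in both, so a:b:c = 9:45:20
Therefore a:c = 9:20
Simplify by GCD: a:c = 9:20

9:20


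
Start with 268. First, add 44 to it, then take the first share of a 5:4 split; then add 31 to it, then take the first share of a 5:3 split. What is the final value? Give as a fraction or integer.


Start with 268.
Step 1: Add 44: 268+44=312; split 5:4 first = 312*5/9 = 520/3
Step 2: Add 31: 520/3+31=613/3; split 5:3 first = 613/3*5/8 = 3065/24
Final result = 3065/24

3065/24


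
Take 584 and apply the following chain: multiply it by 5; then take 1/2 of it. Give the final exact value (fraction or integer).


Start with 584.
Step 1: Multiply by 5: 584 * 5 = 2920
Step 2: Take 1/2: 2920 * 1/2 = 1460
Final result = 1460

1460


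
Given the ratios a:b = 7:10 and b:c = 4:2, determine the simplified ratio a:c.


Given a:b = 7:10 and b:c = 4:2
Make b consistent. Multiply first ratio by 4: a:b = 28:40
Multiply second ratio by 10: b:c = 40:20
Now b = 40 in both, so a:b:c = 28:40:20
Therefore a:c = 28:20
Simplify by GCD: a:c = 7:5

7:5


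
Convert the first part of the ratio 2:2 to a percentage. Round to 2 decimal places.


Total parts = 2 + 2 = 4
First part fraction = 2/4
Percentage = (2/4) * 100
= 0.5 * 100
= 50.00%

50.00


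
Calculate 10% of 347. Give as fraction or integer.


Compute 10% of 347
Convert percentage: 10% = 10/100
Multiply: 347 * 10/100
= 3470/100
= 347/10

347/10


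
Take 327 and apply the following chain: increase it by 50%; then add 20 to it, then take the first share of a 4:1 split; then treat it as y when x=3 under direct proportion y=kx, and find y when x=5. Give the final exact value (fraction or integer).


Start with 327.
Step 1: Increase by 50%: 327 * 150/100 = 981/2
Step 2: Add 20: 981/2+20=1021/2; split 4:1 first = 1021/2*4/5 = 2042/5
Step 3: Direct prop: k = (2042/5)/3; new y = k*5 = 2042/5*5/3 = 2042/3
Final result = 2042/3

2042/3


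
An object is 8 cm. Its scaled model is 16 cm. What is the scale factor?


Original length = 8 cm
Scaled length = 16 cm
Scale factor = 16 / 8
= 2

2


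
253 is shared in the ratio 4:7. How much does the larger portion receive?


Total parts = 4 + 7 = 11
Value per part = 253 / 11 = 23
First share = 4 * 23 = 92
Second share = 7 * 23 = 161
Larger share = 161

161


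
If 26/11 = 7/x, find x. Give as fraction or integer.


Setting up: 26/11 = 7/x
Cross multiply: 26 * x = 11 * 7
26x = 77
x = 77/26
x = 77/26

77/26


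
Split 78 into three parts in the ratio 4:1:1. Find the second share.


Ratio = 4:1:1
Total parts = 4 + 1 + 1 = 6
Value per part = 78 / 6 = 13
First share = 4 * 13 = 52
Middle share = 1 * 13 = 13
Third share = 1 * 13 = 13

13


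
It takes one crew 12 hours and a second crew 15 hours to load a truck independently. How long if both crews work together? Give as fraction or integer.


Rate of A = 1/12 job per hour
Rate of B = 1/15 job per hour
Combined rate = 1/12 + 1/15
Find common denominator: (15 + 12)/(12*15) = 27/180
Combined rate = 3/20 job per hour
Time together = 1 / (3/20) = 20/3 hours

20/3


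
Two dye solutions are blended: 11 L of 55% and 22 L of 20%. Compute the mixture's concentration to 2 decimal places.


Solute in mixture 1 = 55% of 11 L = 11*55/100 = 121/20 L
Solute in mixture 2 = 20% of 22 L = 22*20/100 = 22/5 L
Total solute = 121/20 + 22/5 = 209/20 L
Total volume = 11 + 22 = 33 L
Final concentration = 209/20/33 * 100 = 31.67%

31.67


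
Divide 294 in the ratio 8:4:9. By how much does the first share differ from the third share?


Total parts = 8 + 4 + 9 = 21
Value per part = 294 / 21 = 14
Shares: 8*14=112, 4*14=56, 9*14=126
First share = 112, third share = 126
Difference = |112 - 126| = 14

14


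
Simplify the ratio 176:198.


Find GCD(176, 198)
GCD = 22
Divide both by 22: 176/22 = 8, 198/22 = 9
Simplified ratio = 8:9

8:9


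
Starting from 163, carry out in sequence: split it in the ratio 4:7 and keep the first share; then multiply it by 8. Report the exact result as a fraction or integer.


Start with 163.
Step 1: Split 4:7, first share = 163 * 4/11 = 652/11
Step 2: Multiply by 8: 652/11 * 8 = 5216/11
Final result = 5216/11

5216/11


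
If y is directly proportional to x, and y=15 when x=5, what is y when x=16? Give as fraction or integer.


Direct proportion: y = kx
Find k: k = 15/5 = 3
Compute y at x=16: y = 3 * 16
y = 48

48


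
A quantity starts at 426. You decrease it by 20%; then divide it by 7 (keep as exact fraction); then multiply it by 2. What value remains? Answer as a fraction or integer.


Start with 426.
Step 1: Decrease by 20%: 426 * 80/100 = 1704/5
Step 2: Divide by 7: 1704/5 / 7 = 1704/35
Step 3: Multiply by 2: 1704/35 * 2 = 3408/35
Final result = 3408/35

3408/35


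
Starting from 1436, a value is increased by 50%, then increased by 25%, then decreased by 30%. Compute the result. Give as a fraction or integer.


Start: 1436
Step 1: increase by 50% => multiply by 150/100
  1436 * 150/100 = 2154
Step 2: increase by 25% => multiply by 125/100
  2154 * 125/100 = 5385/2
Step 3: decrease by 30% => multiply by 70/100
  5385/2 * 70/100 = 7539/4
Final value = 7539/4

7539/4


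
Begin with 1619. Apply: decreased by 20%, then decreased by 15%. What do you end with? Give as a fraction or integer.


Start: 1619
Step 1: decrease by 20% => multiply by 80/100
  1619 * 80/100 = 6476/5
Step 2: decrease by 15% => multiply by 85/100
  6476/5 * 85/100 = 27523/25
Final value = 27523/25

27523/25


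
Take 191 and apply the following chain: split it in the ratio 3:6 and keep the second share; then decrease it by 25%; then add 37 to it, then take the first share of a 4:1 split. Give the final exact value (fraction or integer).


Start with 191.
Step 1: Split 3:6, second share = 191 * 6/9 = 382/3
Step 2: Decrease by 25%: 382/3 * 75/100 = 191/2
Step 3: Add 37: 191/2+37=265/2; split 4:1 first = 265/2*4/5 = 106
Final result = 106

106


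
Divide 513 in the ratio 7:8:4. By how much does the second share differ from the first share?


Total parts = 7 + 8 + 4 = 19
Value per part = 513 / 19 = 27
Shares: 7*27=189, 8*27=216, 4*27=108
Second share = 216, first share = 189
Difference = |216 - 189| = 27

27


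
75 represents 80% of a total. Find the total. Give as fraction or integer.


Given: 75 is 80% of the whole
Set up: 75 = 80/100 * whole
whole = 75 * 100 / 80
whole = 7500 / 80
whole = 375/4

375/4


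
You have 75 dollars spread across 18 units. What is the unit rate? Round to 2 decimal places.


Total dollars = 75
Number of units = 18
Unit rate = 75 / 18
= 4.17 dollars per unit

4.17


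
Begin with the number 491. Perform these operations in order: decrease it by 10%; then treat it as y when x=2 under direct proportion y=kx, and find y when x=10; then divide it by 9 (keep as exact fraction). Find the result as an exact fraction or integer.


Start with 491.
Step 1: Decrease by 10%: 491 * 90/100 = 4419/10
Step 2: Direct prop: k = (4419/10)/2; new y = k*10 = 4419/10*10/2 = 4419/2
Step 3: Divide by 9: 4419/2 / 9 = 491/2
Final result = 491/2

491/2


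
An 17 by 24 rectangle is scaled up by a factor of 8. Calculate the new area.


Original dimensions: 17 x 24
Enlargement factor = 8
New width = 17 * 8 = 136
New height = 24 * 8 = 192
New area = 136 * 192 = 26112

26112


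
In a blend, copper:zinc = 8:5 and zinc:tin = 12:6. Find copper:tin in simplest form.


Given a:b = 8:5 and b:c = 12:6
Make b consistent. Multiply first ratio by 12: a:b = 96:60
Multiply second ratio by 5: b:c = 60:30
Now b = 60 in both, so a:b:c = 96:60:30
Therefore a:c = 96:30
Simplify by GCD: a:c = 16:5

16:5


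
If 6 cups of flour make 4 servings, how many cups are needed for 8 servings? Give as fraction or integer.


Original: 6 cups for 4 servings
Target servings = 8
Scaling factor = 8/4
New amount = 6 * 8/4
= 48/4
= 12 cups

12


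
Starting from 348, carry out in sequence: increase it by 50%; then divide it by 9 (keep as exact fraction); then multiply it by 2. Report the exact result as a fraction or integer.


Start with 348.
Step 1: Increase by 50%: 348 * 150/100 = 522
Step 2: Divide by 9: 522 / 9 = 58
Step 3: Multiply by 2: 58 * 2 = 116
Final result = 116

116


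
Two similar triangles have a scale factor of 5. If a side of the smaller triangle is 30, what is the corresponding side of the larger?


Similar triangles have proportional sides
Scale factor = 5
Smaller side = 30
Corresponding larger side = 30 * 5
= 150

150


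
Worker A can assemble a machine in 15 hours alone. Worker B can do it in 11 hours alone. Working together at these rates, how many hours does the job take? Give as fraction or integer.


Rate of A = 1/15 job per hour
Rate of B = 1/11 job per hour
Combined rate = 1/15 + 1/11
Find common denominator: (11 + 15)/(15*11) = 26/165
Combined rate = 26/165 job per hour
Time together = 1 / (26/165) = 165/26 hours

165/26


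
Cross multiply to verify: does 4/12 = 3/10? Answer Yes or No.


Cross multiply to check 4/12 = 3/10
Left cross product: 4 * 10 = 40
Right cross product: 12 * 3 = 36
40 != 36
Not equal, so proportions differ => No

No


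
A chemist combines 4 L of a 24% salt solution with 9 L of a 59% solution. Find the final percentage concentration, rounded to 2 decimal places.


Solute in mixture 1 = 24% of 4 L = 4*24/100 = 24/25 L
Solute in mixture 2 = 59% of 9 L = 9*59/100 = 531/100 L
Total solute = 24/25 + 531/100 = 627/100 L
Total volume = 4 + 9 = 13 L
Final concentration = 627/100/13 * 100 = 48.23%

48.23


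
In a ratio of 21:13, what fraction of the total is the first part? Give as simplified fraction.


Total parts = 21 + 13 = 34
First part fraction = 21/34
Simplify: 21/34 = 21/34

21/34


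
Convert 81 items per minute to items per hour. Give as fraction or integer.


Converting from per minute to per hour
Rate = 81 items per minute
Multiply by 60: 81 * 60
= 4860 items per hour

4860


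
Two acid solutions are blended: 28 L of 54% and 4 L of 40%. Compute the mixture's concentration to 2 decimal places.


Solute in mixture 1 = 54% of 28 L = 28*54/100 = 378/25 L
Solute in mixture 2 = 40% of 4 L = 4*40/100 = 8/5 L
Total solute = 378/25 + 8/5 = 418/25 L
Total volume = 28 + 4 = 32 L
Final concentration = 418/25/32 * 100 = 52.25%

52.25


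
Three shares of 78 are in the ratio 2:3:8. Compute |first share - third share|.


Total parts = 2 + 3 + 8 = 13
Value per part = 78 / 13 = 6
Shares: 2*6=12, 3*6=18, 8*6=48
First share = 12, third share = 48
Difference = |12 - 48| = 36

36


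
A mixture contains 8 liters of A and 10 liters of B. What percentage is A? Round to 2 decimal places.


Volume of A = 8 L
Volume of B = 10 L
Total volume = 8 + 10 = 18 L
Percentage of A = (8/18) * 100
= 44.44%

44.44


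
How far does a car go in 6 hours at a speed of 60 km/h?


Using distance = speed * time
Speed = 60 km/h
Time = 6 hours
Distance = 60 * 6
= 360 km

360


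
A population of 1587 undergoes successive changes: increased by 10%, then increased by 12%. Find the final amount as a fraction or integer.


Start: 1587
Step 1: increase by 10% => multiply by 110/100
  1587 * 110/100 = 17457/10
Step 2: increase by 12% => multiply by 112/100
  17457/10 * 112/100 = 244398/125
Final value = 244398/125

244398/125


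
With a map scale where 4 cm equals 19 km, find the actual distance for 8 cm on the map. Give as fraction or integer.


Map scale: 4 cm = 19 km
Measured distance on map = 8 cm
Set up proportion: 8 * 19 / 4
= 152 / 4
= 38 km

38


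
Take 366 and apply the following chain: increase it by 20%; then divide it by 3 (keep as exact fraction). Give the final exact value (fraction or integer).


Start with 366.
Step 1: Increase by 20%: 366 * 120/100 = 2196/5
Step 2: Divide by 3: 2196/5 / 3 = 732/5
Final result = 732/5

732/5


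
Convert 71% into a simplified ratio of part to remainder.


Part = 71%, Remainder = 29%
Ratio = 71:29
GCD(71, 29) = 1
Simplify: 71:29 = 71:29

71:29


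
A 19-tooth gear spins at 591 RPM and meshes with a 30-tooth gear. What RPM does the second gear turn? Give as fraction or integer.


Gear ratio: teeth_A * RPM_A = teeth_B * RPM_B
19 * 591 = 30 * RPM_B
11229 = 30 * RPM_B
RPM_B = 11229 / 30
RPM_B = 3743/10

3743/10


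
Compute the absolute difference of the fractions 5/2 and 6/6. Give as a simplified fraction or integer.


Simplify: 5/2 = 5/2 and 6/6 = 1
Find common denominator: LCD = 2
Convert: 5/2 and 2/2
Difference = |5 - 2|/2 = 3/2
Simplified = 3/2

3/2


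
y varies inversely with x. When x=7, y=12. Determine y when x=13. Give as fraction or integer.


Inverse proportion: y = k/x
Find k: k = 7 * 12 = 84
Compute y at x=13: y = 84/13
y = 84/13

84/13


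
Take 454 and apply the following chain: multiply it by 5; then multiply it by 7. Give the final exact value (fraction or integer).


Start with 454.
Step 1: Multiply by 5: 454 * 5 = 2270
Step 2: Multiply by 7: 2270 * 7 = 15890
Final result = 15890

15890


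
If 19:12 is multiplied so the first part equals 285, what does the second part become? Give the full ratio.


Original ratio: 19:12
First term target: 285
Scale factor = 285 / 19 = 15
Multiply second term: 12 * 15 = 180
Equivalent ratio = 285:180

285:180


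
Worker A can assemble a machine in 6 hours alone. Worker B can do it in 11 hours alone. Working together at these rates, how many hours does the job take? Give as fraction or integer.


Rate of A = 1/6 job per hour
Rate of B = 1/11 job per hour
Combined rate = 1/6 + 1/11
Find common denominator: (11 + 6)/(6*11) = 17/66
Combined rate = 17/66 job per hour
Time together = 1 / (17/66) = 66/17 hours

66/17


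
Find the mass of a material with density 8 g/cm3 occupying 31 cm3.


Using mass = density * volume
Density = 8 g/cm3
Volume = 31 cm3
Mass = 8 * 31
= 248 g

248


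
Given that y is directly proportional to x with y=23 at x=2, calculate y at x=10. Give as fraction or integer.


Direct proportion: y = kx
Find k: k = 23/2 = 23/2
Compute y at x=10: y = 23/2 * 10
y = 115

115


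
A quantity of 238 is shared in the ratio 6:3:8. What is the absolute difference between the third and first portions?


Total parts = 6 + 3 + 8 = 17
Value per part = 238 / 17 = 14
Shares: 6*14=84, 3*14=42, 8*14=112
Third share = 112, first share = 84
Difference = |112 - 84| = 28

28


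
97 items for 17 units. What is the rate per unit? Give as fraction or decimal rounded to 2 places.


Total items = 97
Number of units = 17
Unit rate = 97 / 17
= 5.71 items per unit

5.71


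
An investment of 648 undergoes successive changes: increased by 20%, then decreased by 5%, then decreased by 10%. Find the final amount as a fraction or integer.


Start: 648
Step 1: increase by 20% => multiply by 120/100
  648 * 120/100 = 3888/5
Step 2: decrease by 5% => multiply by 95/100
  3888/5 * 95/100 = 18468/25
Step 3: decrease by 10% => multiply by 90/100
  18468/25 * 90/100 = 83106/125
Final value = 83106/125

83106/125


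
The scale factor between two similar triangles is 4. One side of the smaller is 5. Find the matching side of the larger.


Similar triangles have proportional sides
Scale factor = 4
Smaller side = 5
Corresponding larger side = 5 * 4
= 20

20


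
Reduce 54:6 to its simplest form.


Find GCD(54, 6)
GCD = 6
Divide both by 6: 54/6 = 9, 6/6 = 1
Simplified ratio = 9:1

9:1


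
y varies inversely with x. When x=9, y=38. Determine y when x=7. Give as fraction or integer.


Inverse proportion: y = k/x
Find k: k = 9 * 38 = 342
Compute y at x=7: y = 342/7
y = 342/7

342/7


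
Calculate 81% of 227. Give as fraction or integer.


Compute 81% of 227
Convert percentage: 81% = 81/100
Multiply: 227 * 81/100
= 18387/100
= 18387/100

18387/100


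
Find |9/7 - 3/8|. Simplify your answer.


Simplify: 9/7 = 9/7 and 3/8 = 3/8
Find common denominator: LCD = 56
Convert: 72/56 and 21/56
Difference = |72 - 21|/56 = 51/56
Simplified = 51/56

51/56


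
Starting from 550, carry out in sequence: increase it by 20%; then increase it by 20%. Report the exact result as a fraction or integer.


Start with 550.
Step 1: Increase by 20%: 550 * 120/100 = 660
Step 2: Increase by 20%: 660 * 120/100 = 792
Final result = 792

792


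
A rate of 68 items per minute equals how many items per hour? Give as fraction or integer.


Converting from per minute to per hour
Rate = 68 items per minute
Multiply by 60: 68 * 60
= 4080 items per hour

4080


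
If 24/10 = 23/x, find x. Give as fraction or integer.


Setting up: 24/10 = 23/x
Cross multiply: 24 * x = 10 * 23
24x = 230
x = 230/24
x = 115/12

115/12


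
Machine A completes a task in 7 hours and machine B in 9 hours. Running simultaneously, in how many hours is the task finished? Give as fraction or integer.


Rate of A = 1/7 job per hour
Rate of B = 1/9 job per hour
Combined rate = 1/7 + 1/9
Find common denominator: (9 + 7)/(7*9) = 16/63
Combined rate = 16/63 job per hour
Time together = 1 / (16/63) = 63/16 hours

63/16


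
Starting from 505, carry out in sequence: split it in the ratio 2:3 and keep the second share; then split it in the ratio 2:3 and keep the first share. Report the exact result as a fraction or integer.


Start with 505.
Step 1: Split 2:3, second share = 505 * 3/5 = 303
Step 2: Split 2:3, first share = 303 * 2/5 = 606/5
Final result = 606/5

606/5


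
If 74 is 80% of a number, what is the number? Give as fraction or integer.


Given: 74 is 80% of the whole
Set up: 74 = 80/100 * whole
whole = 74 * 100 / 80
whole = 7400 / 80
whole = 185/2

185/2


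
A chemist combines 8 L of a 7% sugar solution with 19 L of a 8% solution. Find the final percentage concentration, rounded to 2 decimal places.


Solute in mixture 1 = 7% of 8 L = 8*7/100 = 14/25 L
Solute in mixture 2 = 8% of 19 L = 19*8/100 = 38/25 L
Total solute = 14/25 + 38/25 = 52/25 L
Total volume = 8 + 19 = 27 L
Final concentration = 52/25/27 * 100 = 7.70%

7.70


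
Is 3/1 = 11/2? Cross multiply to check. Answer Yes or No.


Cross multiply to check 3/1 = 11/2
Left cross product: 3 * 2 = 6
Right cross product: 1 * 11 = 11
6 != 11
Not equal, so proportions differ => No

No


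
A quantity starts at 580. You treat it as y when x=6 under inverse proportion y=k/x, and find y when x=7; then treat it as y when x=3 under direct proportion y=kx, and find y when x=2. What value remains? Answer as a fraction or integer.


Start with 580.
Step 1: Inverse prop: k = (580)*6; new y = k/7 = 580*6/7 = 3480/7
Step 2: Direct prop: k = (3480/7)/3; new y = k*2 = 3480/7*2/3 = 2320/7
Final result = 2320/7

2320/7


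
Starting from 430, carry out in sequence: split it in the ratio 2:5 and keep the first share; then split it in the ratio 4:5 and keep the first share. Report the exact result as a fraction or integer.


Start with 430.
Step 1: Split 2:5, first share = 430 * 2/7 = 860/7
Step 2: Split 4:5, first share = 860/7 * 4/9 = 3440/63
Final result = 3440/63

3440/63


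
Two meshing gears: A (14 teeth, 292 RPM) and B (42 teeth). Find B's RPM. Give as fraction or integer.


Gear ratio: teeth_A * RPM_A = teeth_B * RPM_B
14 * 292 = 42 * RPM_B
4088 = 42 * RPM_B
RPM_B = 4088 / 42
RPM_B = 292/3

292/3


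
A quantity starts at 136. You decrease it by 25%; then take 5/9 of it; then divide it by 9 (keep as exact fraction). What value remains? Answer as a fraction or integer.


Start with 136.
Step 1: Decrease by 25%: 136 * 75/100 = 102
Step 2: Take 5/9: 102 * 5/9 = 170/3
Step 3: Divide by 9: 170/3 / 9 = 170/27
Final result = 170/27

170/27


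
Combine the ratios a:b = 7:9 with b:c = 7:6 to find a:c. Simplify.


Given a:b = 7:9 and b:c = 7:6
Make b consistent. Multiply first ratio by 7: a:b = 49:63
Multiply second ratio by 9: b:c = 63:54
Now b = 63 in both, so a:b:c = 49:63:54
Therefore a:c = 49:54
Simplify by GCD: a:c = 49:54

49:54


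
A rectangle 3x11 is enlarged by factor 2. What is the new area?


Original dimensions: 3 x 11
Enlargement factor = 2
New width = 3 * 2 = 6
New height = 11 * 2 = 22
New area = 6 * 22 = 132

132


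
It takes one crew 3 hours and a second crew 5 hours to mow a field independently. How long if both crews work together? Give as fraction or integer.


Rate of A = 1/3 job per hour
Rate of B = 1/5 job per hour
Combined rate = 1/3 + 1/5
Find common denominator: (5 + 3)/(3*5) = 8/15
Combined rate = 8/15 job per hour
Time together = 1 / (8/15) = 15/8 hours

15/8


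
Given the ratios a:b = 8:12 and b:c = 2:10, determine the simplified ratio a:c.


Given a:b = 8:12 and b:c = 2:10
Make b consistent. Multiply first ratio by 2: a:b = 16:24
Multiply second ratio by 12: b:c = 24:120
Now b = 24 in both, so a:b:c = 16:24:120
Therefore a:c = 16:120
Simplify by GCD: a:c = 2:15

2:15


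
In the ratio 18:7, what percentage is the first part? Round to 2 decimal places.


Total parts = 18 + 7 = 25
First part fraction = 18/25
Percentage = (18/25) * 100
= 0.72 * 100
= 72.00%

72.00


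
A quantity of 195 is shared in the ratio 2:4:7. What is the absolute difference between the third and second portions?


Total parts = 2 + 4 + 7 = 13
Value per part = 195 / 13 = 15
Shares: 2*15=30, 4*15=60, 7*15=105
Third share = 105, second share = 60
Difference = |105 - 60| = 45

45


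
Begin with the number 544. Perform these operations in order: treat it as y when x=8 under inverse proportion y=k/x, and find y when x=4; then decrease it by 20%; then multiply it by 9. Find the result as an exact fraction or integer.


Start with 544.
Step 1: Inverse prop: k = (544)*8; new y = k/4 = 544*8/4 = 1088
Step 2: Decrease by 20%: 1088 * 80/100 = 4352/5
Step 3: Multiply by 9: 4352/5 * 9 = 39168/5
Final result = 39168/5

39168/5


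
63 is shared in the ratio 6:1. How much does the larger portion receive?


Total parts = 6 + 1 = 7
Value per part = 63 / 7 = 9
First share = 6 * 9 = 54
Second share = 1 * 9 = 9
Larger share = 54

54


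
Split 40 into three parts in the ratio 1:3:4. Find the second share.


Ratio = 1:3:4
Total parts = 1 + 3 + 4 = 8
Value per part = 40 / 8 = 5
First share = 1 * 5 = 5
Middle share = 3 * 5 = 15
Third share = 4 * 5 = 20

15


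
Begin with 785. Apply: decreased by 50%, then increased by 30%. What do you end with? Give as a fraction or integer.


Start: 785
Step 1: decrease by 50% => multiply by 50/100
  785 * 50/100 = 785/2
Step 2: increase by 30% => multiply by 130/100
  785/2 * 130/100 = 2041/4
Final value = 2041/4

2041/4


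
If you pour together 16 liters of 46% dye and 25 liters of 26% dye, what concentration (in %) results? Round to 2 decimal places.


Solute in mixture 1 = 46% of 16 L = 16*46/100 = 184/25 L
Solute in mixture 2 = 26% of 25 L = 25*26/100 = 13/2 L
Total solute = 184/25 + 13/2 = 693/50 L
Total volume = 16 + 25 = 41 L
Final concentration = 693/50/41 * 100 = 33.80%

33.80


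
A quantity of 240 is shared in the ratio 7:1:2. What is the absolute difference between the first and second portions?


Total parts = 7 + 1 + 2 = 10
Value per part = 240 / 10 = 24
Shares: 7*24=168, 1*24=24, 2*24=48
First share = 168, second share = 24
Difference = |168 - 24| = 144

144


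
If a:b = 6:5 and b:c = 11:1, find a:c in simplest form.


Given a:b = 6:5 and b:c = 11:1
Make b consistent. Multiply first ratio by 11: a:b = 66:55
Multiply second ratio by 5: b:c = 55:5
Now b = 55 in both, so a:b:c = 66:55:5
Therefore a:c = 66:5
Simplify by GCD: a:c = 66:5

66:5


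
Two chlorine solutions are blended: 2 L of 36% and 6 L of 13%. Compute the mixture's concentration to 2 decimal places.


Solute in mixture 1 = 36% of 2 L = 2*36/100 = 18/25 L
Solute in mixture 2 = 13% of 6 L = 6*13/100 = 39/50 L
Total solute = 18/25 + 39/50 = 3/2 L
Total volume = 2 + 6 = 8 L
Final concentration = 3/2/8 * 100 = 18.75%

18.75


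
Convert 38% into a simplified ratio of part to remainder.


Part = 38%, Remainder = 62%
Ratio = 38:62
GCD(38, 62) = 2
Simplify: 19:31 = 19:31

19:31


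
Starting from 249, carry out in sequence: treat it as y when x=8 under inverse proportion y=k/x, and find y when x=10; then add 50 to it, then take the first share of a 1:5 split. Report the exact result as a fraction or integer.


Start with 249.
Step 1: Inverse prop: k = (249)*8; new y = k/10 = 249*8/10 = 996/5
Step 2: Add 50: 996/5+50=1246/5; split 1:5 first = 1246/5*1/6 = 623/15
Final result = 623/15

623/15


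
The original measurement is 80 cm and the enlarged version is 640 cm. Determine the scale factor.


Original length = 80 cm
Scaled length = 640 cm
Scale factor = 640 / 80
= 8

8


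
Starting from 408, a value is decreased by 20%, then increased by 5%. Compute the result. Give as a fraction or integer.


Start: 408
Step 1: decrease by 20% => multiply by 80/100
  408 * 80/100 = 1632/5
Step 2: increase by 5% => multiply by 105/100
  1632/5 * 105/100 = 8568/25
Final value = 8568/25

8568/25


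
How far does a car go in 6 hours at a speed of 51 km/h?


Using distance = speed * time
Speed = 51 km/h
Time = 6 hours
Distance = 51 * 6
= 306 km

306


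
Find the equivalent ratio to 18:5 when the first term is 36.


Original ratio: 18:5
First term target: 36
Scale factor = 36 / 18 = 2
Multiply second term: 5 * 2 = 10
Equivalent ratio = 36:10

36:10


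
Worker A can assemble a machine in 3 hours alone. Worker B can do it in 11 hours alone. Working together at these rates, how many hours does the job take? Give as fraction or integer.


Rate of A = 1/3 job per hour
Rate of B = 1/11 job per hour
Combined rate = 1/3 + 1/11
Find common denominator: (11 + 3)/(3*11) = 14/33
Combined rate = 14/33 job per hour
Time together = 1 / (14/33) = 33/14 hours

33/14


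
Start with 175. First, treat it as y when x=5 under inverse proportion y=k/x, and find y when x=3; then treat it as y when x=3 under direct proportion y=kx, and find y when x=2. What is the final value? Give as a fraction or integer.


Start with 175.
Step 1: Inverse prop: k = (175)*5; new y = k/3 = 175*5/3 = 875/3
Step 2: Direct prop: k = (875/3)/3; new y = k*2 = 875/3*2/3 = 1750/9
Final result = 1750/9

1750/9


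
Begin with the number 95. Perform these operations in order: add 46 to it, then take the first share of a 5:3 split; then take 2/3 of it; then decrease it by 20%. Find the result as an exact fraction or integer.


Start with 95.
Step 1: Add 46: 95+46=141; split 5:3 first = 141*5/8 = 705/8
Step 2: Take 2/3: 705/8 * 2/3 = 235/4
Step 3: Decrease by 20%: 235/4 * 80/100 = 47
Final result = 47

47


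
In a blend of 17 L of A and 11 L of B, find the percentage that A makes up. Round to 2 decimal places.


Volume of A = 17 L
Volume of B = 11 L
Total volume = 17 + 11 = 28 L
Percentage of A = (17/28) * 100
= 60.71%

60.71


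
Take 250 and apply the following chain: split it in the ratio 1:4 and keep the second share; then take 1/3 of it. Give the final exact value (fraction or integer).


Start with 250.
Step 1: Split 1:4, second share = 250 * 4/5 = 200
Step 2: Take 1/3: 200 * 1/3 = 200/3
Final result = 200/3

200/3


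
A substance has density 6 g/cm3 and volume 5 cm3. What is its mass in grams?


Using mass = density * volume
Density = 6 g/cm3
Volume = 5 cm3
Mass = 6 * 5
= 30 g

30


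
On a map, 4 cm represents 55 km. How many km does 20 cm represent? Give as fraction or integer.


Map scale: 4 cm = 55 km
Measured distance on map = 20 cm
Set up proportion: 20 * 55 / 4
= 1100 / 4
= 275 km

275


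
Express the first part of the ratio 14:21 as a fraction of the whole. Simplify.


Total parts = 14 + 21 = 35
First part fraction = 14/35
Simplify: 14/35 = 2/5

2/5


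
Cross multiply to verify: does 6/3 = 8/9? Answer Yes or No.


Cross multiply to check 6/3 = 8/9
Left cross product: 6 * 9 = 54
Right cross product: 3 * 8 = 24
54 != 24
Not equal, so proportions differ => No

No


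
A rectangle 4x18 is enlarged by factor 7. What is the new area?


Original dimensions: 4 x 18
Enlargement factor = 7
New width = 4 * 7 = 28
New height = 18 * 7 = 126
New area = 28 * 126 = 3528

3528


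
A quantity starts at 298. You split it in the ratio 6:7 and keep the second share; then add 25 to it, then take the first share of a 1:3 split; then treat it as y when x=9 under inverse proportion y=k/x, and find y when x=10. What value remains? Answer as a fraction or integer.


Start with 298.
Step 1: Split 6:7, second share = 298 * 7/13 = 2086/13
Step 2: Add 25: 2086/13+25=2411/13; split 1:3 first = 2411/13*1/4 = 2411/52
Step 3: Inverse prop: k = (2411/52)*9; new y = k/10 = 2411/52*9/10 = 21699/520
Final result = 21699/520

21699/520


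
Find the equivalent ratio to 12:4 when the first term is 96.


Original ratio: 12:4
First term target: 96
Scale factor = 96 / 12 = 8
Multiply second term: 4 * 8 = 32
Equivalent ratio = 96:32

96:32


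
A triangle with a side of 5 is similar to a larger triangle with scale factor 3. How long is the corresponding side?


Similar triangles have proportional sides
Scale factor = 3
Smaller side = 5
Corresponding larger side = 5 * 3
= 15

15


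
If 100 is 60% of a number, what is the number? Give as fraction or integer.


Given: 100 is 60% of the whole
Set up: 100 = 60/100 * whole
whole = 100 * 100 / 60
whole = 10000 / 60
whole = 500/3

500/3


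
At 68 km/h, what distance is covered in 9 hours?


Using distance = speed * time
Speed = 68 km/h
Time = 9 hours
Distance = 68 * 9
= 612 km

612


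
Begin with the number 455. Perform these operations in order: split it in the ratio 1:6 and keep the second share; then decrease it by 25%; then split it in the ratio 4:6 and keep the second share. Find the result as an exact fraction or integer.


Start with 455.
Step 1: Split 1:6, second share = 455 * 6/7 = 390
Step 2: Decrease by 25%: 390 * 75/100 = 585/2
Step 3: Split 4:6, second share = 585/2 * 6/10 = 351/2
Final result = 351/2

351/2


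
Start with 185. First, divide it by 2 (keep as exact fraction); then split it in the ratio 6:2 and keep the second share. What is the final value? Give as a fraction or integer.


Start with 185.
Step 1: Divide by 2: 185 / 2 = 185/2
Step 2: Split 6:2, second share = 185/2 * 2/8 = 185/8
Final result = 185/8

185/8


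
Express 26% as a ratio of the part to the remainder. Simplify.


Part = 26%, Remainder = 74%
Ratio = 26:74
GCD(26, 74) = 2
Simplify: 13:37 = 13:37

13:37


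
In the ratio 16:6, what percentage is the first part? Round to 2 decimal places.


Total parts = 16 + 6 = 22
First part fraction = 16/22
Percentage = (16/22) * 100
= 0.727273 * 100
= 72.73%

72.73


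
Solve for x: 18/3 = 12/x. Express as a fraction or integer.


Setting up: 18/3 = 12/x
Cross multiply: 18 * x = 3 * 12
18x = 36
x = 36/18
x = 2

2


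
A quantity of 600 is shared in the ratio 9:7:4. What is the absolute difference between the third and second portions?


Total parts = 9 + 7 + 4 = 20
Value per part = 600 / 20 = 30
Shares: 9*30=270, 7*30=210, 4*30=120
Third share = 120, second share = 210
Difference = |120 - 210| = 90

90


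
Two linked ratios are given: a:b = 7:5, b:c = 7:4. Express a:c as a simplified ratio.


Given a:b = 7:5 and b:c = 7:4
Make b consistent. Multiply first ratio by 7: a:b = 49:35
Multiply second ratio by 5: b:c = 35:20
Now b = 35 in both, so a:b:c = 49:35:20
Therefore a:c = 49:20
Simplify by GCD: a:c = 49:20

49:20


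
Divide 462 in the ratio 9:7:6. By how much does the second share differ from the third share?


Total parts = 9 + 7 + 6 = 22
Value per part = 462 / 22 = 21
Shares: 9*21=189, 7*21=147, 6*21=126
Second share = 147, third share = 126
Difference = |147 - 126| = 21

21


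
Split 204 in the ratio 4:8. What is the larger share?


Total parts = 4 + 8 = 12
Value per part = 204 / 12 = 17
First share = 4 * 17 = 68
Second share = 8 * 17 = 136
Larger share = 136

136


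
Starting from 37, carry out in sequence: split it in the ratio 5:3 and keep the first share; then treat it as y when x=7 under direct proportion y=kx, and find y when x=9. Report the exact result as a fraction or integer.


Start with 37.
Step 1: Split 5:3, first share = 37 * 5/8 = 185/8
Step 2: Direct prop: k = (185/8)/7; new y = k*9 = 185/8*9/7 = 1665/56
Final result = 1665/56

1665/56


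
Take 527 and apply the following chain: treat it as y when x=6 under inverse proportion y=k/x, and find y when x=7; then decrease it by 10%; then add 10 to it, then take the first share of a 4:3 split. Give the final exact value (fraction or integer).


Start with 527.
Step 1: Inverse prop: k = (527)*6; new y = k/7 = 527*6/7 = 3162/7
Step 2: Decrease by 10%: 3162/7 * 90/100 = 14229/35
Step 3: Add 10: 14229/35+10=14579/35; split 4:3 first = 14579/35*4/7 = 58316/245
Final result = 58316/245

58316/245


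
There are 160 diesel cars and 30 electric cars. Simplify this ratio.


Find GCD(160, 30)
GCD = 10
Divide both by 10: 160/10 = 16, 30/10 = 3
Simplified ratio = 16:3

16:3


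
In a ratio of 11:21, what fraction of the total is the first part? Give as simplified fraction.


Total parts = 11 + 21 = 32
First part fraction = 11/32
Simplify: 11/32 = 11/32

11/32


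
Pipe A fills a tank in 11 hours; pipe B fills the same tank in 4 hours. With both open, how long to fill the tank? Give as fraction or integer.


Rate of A = 1/11 job per hour
Rate of B = 1/4 job per hour
Combined rate = 1/11 + 1/4
Find common denominator: (4 + 11)/(11*4) = 15/44
Combined rate = 15/44 job per hour
Time together = 1 / (15/44) = 44/15 hours

44/15


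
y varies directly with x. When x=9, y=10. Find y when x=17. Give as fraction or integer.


Direct proportion: y = kx
Find k: k = 10/9 = 10/9
Compute y at x=17: y = 10/9 * 17
y = 170/9

170/9


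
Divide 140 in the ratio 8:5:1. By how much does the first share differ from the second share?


Total parts = 8 + 5 + 1 = 14
Value per part = 140 / 14 = 10
Shares: 8*10=80, 5*10=50, 1*10=10
First share = 80, second share = 50
Difference = |80 - 50| = 30

30


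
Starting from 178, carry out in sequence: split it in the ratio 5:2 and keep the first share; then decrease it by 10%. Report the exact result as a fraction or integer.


Start with 178.
Step 1: Split 5:2, first share = 178 * 5/7 = 890/7
Step 2: Decrease by 10%: 890/7 * 90/100 = 801/7
Final result = 801/7

801/7


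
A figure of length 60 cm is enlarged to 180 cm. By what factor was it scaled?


Original length = 60 cm
Scaled length = 180 cm
Scale factor = 180 / 60
= 3

3


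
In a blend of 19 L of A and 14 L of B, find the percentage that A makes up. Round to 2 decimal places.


Volume of A = 19 L
Volume of B = 14 L
Total volume = 19 + 14 = 33 L
Percentage of A = (19/33) * 100
= 57.58%

57.58
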